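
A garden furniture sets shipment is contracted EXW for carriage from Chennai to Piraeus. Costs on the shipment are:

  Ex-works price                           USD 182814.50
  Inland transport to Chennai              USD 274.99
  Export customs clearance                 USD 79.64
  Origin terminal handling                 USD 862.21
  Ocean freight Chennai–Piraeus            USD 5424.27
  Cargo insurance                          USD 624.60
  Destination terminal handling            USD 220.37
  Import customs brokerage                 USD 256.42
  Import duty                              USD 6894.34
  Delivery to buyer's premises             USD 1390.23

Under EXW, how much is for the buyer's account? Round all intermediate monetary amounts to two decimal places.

Buyer's account: USD 16027.07

EXW: the seller makes goods available at their premises; the buyer bears all onward costs.
Seller's account: goods 182814.50 = 182814.50
Buyer's account: inland to port 274.99 + export clearance 79.64 + origin terminal 862.21 + freight 5424.27 + insurance 624.60 + destination terminal 220.37 + brokerage 256.42 + duty 6894.34 + delivery 1390.23 = 16027.07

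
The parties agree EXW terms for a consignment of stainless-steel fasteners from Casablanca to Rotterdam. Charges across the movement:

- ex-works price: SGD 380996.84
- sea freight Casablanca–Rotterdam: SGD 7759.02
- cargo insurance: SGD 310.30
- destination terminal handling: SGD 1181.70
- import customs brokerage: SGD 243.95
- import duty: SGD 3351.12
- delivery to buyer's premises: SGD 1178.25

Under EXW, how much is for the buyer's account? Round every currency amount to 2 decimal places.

EXW: the seller makes goods available at their premises; the buyer bears all onward costs.
Seller's account: goods 380996.84 = 380996.84
Buyer's account: freight 7759.02 + insurance 310.30 + destination terminal 1181.70 + brokerage 243.95 + duty 3351.12 + delivery 1178.25 = 14024.34

Buyer's account: SGD 14024.34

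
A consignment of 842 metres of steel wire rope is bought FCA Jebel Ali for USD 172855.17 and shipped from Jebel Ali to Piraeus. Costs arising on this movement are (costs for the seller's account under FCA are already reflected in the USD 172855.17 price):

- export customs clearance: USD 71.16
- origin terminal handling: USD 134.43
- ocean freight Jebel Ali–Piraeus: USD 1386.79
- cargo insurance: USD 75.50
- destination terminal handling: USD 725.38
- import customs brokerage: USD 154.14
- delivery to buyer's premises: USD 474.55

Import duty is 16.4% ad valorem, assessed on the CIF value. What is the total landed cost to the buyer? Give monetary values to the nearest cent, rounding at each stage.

Total landed cost: USD 204416.07

FCA: the seller delivers export-cleared goods to the carrier; the buyer bears costs from that point.
Already in the invoice (seller's account under FCA): export clearance — exclude.
CIF value = FCA price + origin terminal + freight + insurance = 172855.17 + 134.43 + 1386.79 + 75.50 = 174451.89
Import duty = 174451.89 × 16.4% = 28610.11
Buyer bears: origin terminal 134.43 + freight 1386.79 + insurance 75.50 + destination terminal 725.38 + brokerage 154.14 + delivery 474.55 + duty 28610.11 = 31560.90
Landed cost = invoice 172855.17 + 31560.90 = 204416.07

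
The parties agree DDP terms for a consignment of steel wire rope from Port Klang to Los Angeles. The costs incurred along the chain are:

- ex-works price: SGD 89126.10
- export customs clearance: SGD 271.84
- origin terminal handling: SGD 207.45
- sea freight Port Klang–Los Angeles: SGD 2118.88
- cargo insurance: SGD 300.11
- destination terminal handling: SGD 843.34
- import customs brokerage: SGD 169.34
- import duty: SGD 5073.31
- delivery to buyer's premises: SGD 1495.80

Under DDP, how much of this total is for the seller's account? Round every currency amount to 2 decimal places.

Seller's account: SGD 99606.17

DDP: the seller bears all costs including import duty.
Seller's account: goods 89126.10 + export clearance 271.84 + origin terminal 207.45 + freight 2118.88 + insurance 300.11 + destination terminal 843.34 + brokerage 169.34 + duty 5073.31 + delivery 1495.80 = 99606.17
Buyer's account: 0.00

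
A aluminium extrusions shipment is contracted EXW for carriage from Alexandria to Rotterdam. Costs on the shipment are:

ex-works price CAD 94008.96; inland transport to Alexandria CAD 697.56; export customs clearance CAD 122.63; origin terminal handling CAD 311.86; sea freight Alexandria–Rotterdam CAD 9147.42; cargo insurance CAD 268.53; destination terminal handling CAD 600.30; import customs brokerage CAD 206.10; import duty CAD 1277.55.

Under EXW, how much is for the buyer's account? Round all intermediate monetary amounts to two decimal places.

EXW: the seller makes goods available at their premises; the buyer bears all onward costs.
Seller's account: goods 94008.96 = 94008.96
Buyer's account: inland to port 697.56 + export clearance 122.63 + origin terminal 311.86 + freight 9147.42 + insurance 268.53 + destination terminal 600.30 + brokerage 206.10 + duty 1277.55 = 12631.95

Buyer's account: CAD 12631.95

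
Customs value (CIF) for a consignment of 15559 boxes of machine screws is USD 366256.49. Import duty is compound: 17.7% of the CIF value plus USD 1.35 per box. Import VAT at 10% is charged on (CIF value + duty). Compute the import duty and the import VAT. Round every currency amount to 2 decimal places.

Ad valorem component: 366256.49 × 17.7% = 64827.40
Specific component: 15559 × 1.35 = 21004.65
Import duty = 64827.40 + 21004.65 = 85832.05
VAT base = CIF + duty = 366256.49 + 85832.05 = 452088.54
Import VAT = 452088.54 × 10% = 45208.85

Import duty: USD 85832.05; import VAT: USD 45208.85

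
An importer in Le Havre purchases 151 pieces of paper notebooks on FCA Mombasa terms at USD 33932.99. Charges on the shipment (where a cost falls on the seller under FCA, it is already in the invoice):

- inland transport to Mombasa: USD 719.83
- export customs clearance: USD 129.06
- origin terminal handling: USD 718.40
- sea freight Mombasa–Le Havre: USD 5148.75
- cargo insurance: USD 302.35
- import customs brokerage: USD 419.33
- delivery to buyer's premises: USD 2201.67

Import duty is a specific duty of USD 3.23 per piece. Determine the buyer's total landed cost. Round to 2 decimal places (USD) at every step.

Total landed cost: USD 43211.22

FCA: the seller delivers export-cleared goods to the carrier; the buyer bears costs from that point.
Already in the invoice (seller's account under FCA): inland to port, export clearance — exclude.
CIF value = FCA price + origin terminal + freight + insurance = 33932.99 + 718.40 + 5148.75 + 302.35 = 40102.49
Import duty = 151 × 3.23 = 487.73
Buyer bears: origin terminal 718.40 + freight 5148.75 + insurance 302.35 + brokerage 419.33 + delivery 2201.67 + duty 487.73 = 9278.23
Landed cost = invoice 33932.99 + 9278.23 = 43211.22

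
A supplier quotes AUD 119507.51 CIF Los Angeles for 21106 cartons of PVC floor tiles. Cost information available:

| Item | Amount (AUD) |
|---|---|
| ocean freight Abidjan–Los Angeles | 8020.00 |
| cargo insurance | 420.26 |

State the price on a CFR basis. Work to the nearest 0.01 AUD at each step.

CFR price: AUD 119087.25

Not relevant to the conversion: freight — on the seller under both CIF and CFR; already in the CIF price and stays in the CFR price.
From CIF to CFR, the seller no longer bears: insurance.
CFR price = 119507.51 − 420.26 = 119087.25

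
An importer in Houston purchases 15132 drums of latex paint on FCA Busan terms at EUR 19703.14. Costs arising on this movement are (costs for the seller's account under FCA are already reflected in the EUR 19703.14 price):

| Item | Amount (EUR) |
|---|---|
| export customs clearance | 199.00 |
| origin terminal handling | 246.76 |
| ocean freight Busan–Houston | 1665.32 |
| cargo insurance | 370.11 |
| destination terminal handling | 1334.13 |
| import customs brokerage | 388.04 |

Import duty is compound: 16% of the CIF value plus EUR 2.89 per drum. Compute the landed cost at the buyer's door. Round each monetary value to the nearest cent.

FCA: the seller delivers export-cleared goods to the carrier; the buyer bears costs from that point.
Already in the invoice (seller's account under FCA): export clearance — exclude.
CIF value = FCA price + origin terminal + freight + insurance = 19703.14 + 246.76 + 1665.32 + 370.11 = 21985.33
Ad valorem component: 21985.33 × 16% = 3517.65
Specific component: 15132 × 2.89 = 43731.48
Import duty = 3517.65 + 43731.48 = 47249.13
Buyer bears: origin terminal 246.76 + freight 1665.32 + insurance 370.11 + destination terminal 1334.13 + brokerage 388.04 + duty 47249.13 = 51253.49
Landed cost = invoice 19703.14 + 51253.49 = 70956.63

Total landed cost: EUR 70956.63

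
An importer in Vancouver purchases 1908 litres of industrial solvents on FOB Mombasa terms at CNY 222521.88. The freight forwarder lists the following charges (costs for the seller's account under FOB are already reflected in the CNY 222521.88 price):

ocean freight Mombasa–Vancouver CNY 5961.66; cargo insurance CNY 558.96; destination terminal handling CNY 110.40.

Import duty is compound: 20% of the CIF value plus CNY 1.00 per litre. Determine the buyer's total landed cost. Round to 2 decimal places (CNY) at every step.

FOB: the seller bears costs until goods are on board at the origin port; the buyer bears freight, insurance and all costs thereafter.
CIF value = FOB price + freight + insurance = 222521.88 + 5961.66 + 558.96 = 229042.50
Ad valorem component: 229042.50 × 20% = 45808.50
Specific component: 1908 × 1.00 = 1908.00
Import duty = 45808.50 + 1908.00 = 47716.50
Buyer bears: freight 5961.66 + insurance 558.96 + destination terminal 110.40 + duty 47716.50 = 54347.52
Landed cost = invoice 222521.88 + 54347.52 = 276869.40

Total landed cost: CNY 276869.40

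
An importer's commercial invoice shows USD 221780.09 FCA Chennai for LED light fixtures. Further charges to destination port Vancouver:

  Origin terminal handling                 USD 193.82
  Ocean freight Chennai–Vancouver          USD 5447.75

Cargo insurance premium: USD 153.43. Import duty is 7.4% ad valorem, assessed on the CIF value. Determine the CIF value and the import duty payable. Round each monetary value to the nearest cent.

CIF = FCA price + pre-shipment costs + freight + insurance
CIF = 221780.09 + 193.82 + 5447.75 + 153.43 = 227575.09
Import duty = 227575.09 × 7.4% = 16840.56

CIF value: USD 227575.09; import duty: USD 16840.56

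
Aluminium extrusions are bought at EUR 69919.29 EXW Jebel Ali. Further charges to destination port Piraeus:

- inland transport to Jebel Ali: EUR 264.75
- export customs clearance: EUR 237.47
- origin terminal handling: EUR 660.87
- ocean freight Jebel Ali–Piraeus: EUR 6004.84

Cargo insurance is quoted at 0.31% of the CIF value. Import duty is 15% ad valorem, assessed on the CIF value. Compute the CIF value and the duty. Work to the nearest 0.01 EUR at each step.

CIF value: EUR 77326.93; import duty: EUR 11599.04

Let C be the CIF value. C = EXW price + pre-shipment costs + freight + 0.31% × C
C − 0.31% × C = 69919.29 + 264.75 + 237.47 + 660.87 + 6004.84
0.9969 × C = 77087.22
C = 77087.22 / 0.9969 = 77326.93
Insurance premium = 0.31% × 77326.93 = 239.71
Import duty = 77326.93 × 15% = 11599.04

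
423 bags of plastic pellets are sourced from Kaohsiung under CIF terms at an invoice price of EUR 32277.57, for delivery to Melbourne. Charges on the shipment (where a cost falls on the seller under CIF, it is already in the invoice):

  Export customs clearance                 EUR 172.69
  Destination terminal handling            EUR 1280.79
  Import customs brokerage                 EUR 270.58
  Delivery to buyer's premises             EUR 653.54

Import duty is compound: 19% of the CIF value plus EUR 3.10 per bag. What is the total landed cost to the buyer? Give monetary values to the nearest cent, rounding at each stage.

Total landed cost: EUR 41926.52

CIF: the seller pays costs through ocean freight and marine insurance to the destination port.
Already in the invoice (seller's account under CIF): export clearance — exclude.
The CIF price already equals the CIF value: 32277.57
Ad valorem component: 32277.57 × 19% = 6132.74
Specific component: 423 × 3.10 = 1311.30
Import duty = 6132.74 + 1311.30 = 7444.04
Buyer bears: destination terminal 1280.79 + brokerage 270.58 + delivery 653.54 + duty 7444.04 = 9648.95
Landed cost = invoice 32277.57 + 9648.95 = 41926.52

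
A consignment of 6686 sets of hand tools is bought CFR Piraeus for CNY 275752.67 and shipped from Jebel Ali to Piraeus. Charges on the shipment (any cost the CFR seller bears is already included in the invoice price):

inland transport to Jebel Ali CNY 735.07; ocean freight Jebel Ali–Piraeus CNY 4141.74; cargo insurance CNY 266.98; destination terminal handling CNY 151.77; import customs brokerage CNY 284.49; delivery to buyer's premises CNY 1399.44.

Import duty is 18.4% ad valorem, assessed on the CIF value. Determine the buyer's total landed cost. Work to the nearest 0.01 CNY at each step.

CFR: the seller pays costs through ocean freight to the destination port, but not insurance.
Already in the invoice (seller's account under CFR): inland to port, freight — exclude.
CIF value = CFR price + insurance = 275752.67 + 266.98 = 276019.65
Import duty = 276019.65 × 18.4% = 50787.62
Buyer bears: insurance 266.98 + destination terminal 151.77 + brokerage 284.49 + delivery 1399.44 + duty 50787.62 = 52890.30
Landed cost = invoice 275752.67 + 52890.30 = 328642.97

Total landed cost: CNY 328642.97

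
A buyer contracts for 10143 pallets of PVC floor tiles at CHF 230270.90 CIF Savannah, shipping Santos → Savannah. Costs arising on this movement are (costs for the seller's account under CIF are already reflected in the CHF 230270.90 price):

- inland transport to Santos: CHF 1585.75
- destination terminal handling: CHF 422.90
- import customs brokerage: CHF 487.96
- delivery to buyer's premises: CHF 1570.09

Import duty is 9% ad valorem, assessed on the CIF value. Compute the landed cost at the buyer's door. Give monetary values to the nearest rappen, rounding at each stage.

Total landed cost: CHF 253476.23

CIF: the seller pays costs through ocean freight and marine insurance to the destination port.
Already in the invoice (seller's account under CIF): inland to port — exclude.
The CIF price already equals the CIF value: 230270.90
Import duty = 230270.90 × 9% = 20724.38
Buyer bears: destination terminal 422.90 + brokerage 487.96 + delivery 1570.09 + duty 20724.38 = 23205.33
Landed cost = invoice 230270.90 + 23205.33 = 253476.23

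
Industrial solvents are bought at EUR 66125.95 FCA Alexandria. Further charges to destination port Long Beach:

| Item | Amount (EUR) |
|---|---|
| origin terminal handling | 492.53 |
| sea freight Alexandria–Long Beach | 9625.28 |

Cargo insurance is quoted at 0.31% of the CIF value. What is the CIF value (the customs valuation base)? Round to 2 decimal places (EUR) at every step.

CIF value: EUR 76480.85

Let C be the CIF value. C = FCA price + pre-shipment costs + freight + 0.31% × C
C − 0.31% × C = 66125.95 + 492.53 + 9625.28
0.9969 × C = 76243.76
C = 76243.76 / 0.9969 = 76480.85
Insurance premium = 0.31% × 76480.85 = 237.09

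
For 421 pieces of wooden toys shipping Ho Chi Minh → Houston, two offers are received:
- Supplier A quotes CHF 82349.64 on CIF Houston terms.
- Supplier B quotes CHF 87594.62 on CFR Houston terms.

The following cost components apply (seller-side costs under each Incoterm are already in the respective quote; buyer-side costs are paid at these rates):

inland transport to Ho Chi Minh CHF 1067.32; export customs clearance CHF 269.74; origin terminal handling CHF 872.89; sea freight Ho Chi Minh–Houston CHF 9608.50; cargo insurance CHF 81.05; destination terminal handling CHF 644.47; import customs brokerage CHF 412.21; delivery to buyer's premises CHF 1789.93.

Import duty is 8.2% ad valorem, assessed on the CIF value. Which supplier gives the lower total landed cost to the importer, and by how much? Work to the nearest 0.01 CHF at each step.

Supplier A is cheaper by CHF 5762.76

Supplier A (CIF):
The CIF price already equals the CIF value: 82349.64
Import duty = 82349.64 × 8.2% = 6752.67
Buyer bears (A): 644.47 + 412.21 + 1789.93 = 2846.61
Landed cost (A) = invoice 82349.64 + 2846.61 + duty 6752.67 = 91948.92
Supplier B (CFR):
CIF value = CFR price + insurance = 87594.62 + 81.05 = 87675.67
Import duty = 87675.67 × 8.2% = 7189.40
Buyer bears (B): 81.05 + 644.47 + 412.21 + 1789.93 = 2927.66
Landed cost (B) = invoice 87594.62 + 2927.66 + duty 7189.40 = 97711.68
Difference = |91948.92 − 97711.68| = 5762.76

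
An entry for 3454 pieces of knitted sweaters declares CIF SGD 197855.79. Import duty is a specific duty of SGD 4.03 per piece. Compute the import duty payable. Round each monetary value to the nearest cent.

Import duty = 3454 × 4.03 = 13919.62

Import duty: SGD 13919.62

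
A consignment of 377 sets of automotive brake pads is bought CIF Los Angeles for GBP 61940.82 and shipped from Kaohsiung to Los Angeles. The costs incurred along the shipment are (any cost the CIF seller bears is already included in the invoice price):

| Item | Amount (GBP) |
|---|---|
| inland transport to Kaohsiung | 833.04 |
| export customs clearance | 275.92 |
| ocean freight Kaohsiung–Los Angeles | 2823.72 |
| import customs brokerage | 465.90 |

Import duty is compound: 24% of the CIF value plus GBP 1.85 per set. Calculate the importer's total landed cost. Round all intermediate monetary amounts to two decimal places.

CIF: the seller pays costs through ocean freight and marine insurance to the destination port.
Already in the invoice (seller's account under CIF): inland to port, export clearance, freight — exclude.
The CIF price already equals the CIF value: 61940.82
Ad valorem component: 61940.82 × 24% = 14865.80
Specific component: 377 × 1.85 = 697.45
Import duty = 14865.80 + 697.45 = 15563.25
Buyer bears: brokerage 465.90 + duty 15563.25 = 16029.15
Landed cost = invoice 61940.82 + 16029.15 = 77969.97

Total landed cost: GBP 77969.97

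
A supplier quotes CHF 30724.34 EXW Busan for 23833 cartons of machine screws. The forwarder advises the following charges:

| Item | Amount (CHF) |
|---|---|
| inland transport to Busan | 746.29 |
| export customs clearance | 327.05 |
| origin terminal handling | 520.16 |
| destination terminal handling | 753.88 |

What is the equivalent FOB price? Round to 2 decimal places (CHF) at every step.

Not relevant to the conversion: destination terminal — on the buyer under both terms; not part of either seller's price.
From EXW to FOB, the seller additionally bears: inland to port, export clearance, origin terminal.
FOB price = 30724.34 + 746.29 + 327.05 + 520.16 = 32317.84

FOB price: CHF 32317.84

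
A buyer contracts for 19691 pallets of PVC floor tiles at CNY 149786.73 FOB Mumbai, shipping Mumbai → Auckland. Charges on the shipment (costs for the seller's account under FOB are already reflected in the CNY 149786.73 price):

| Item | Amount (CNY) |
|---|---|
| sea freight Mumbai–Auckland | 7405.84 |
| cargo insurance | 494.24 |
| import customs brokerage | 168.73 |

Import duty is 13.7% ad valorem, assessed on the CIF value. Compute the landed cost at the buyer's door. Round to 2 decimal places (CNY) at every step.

Total landed cost: CNY 179458.63

FOB: the seller bears costs until goods are on board at the origin port; the buyer bears freight, insurance and all costs thereafter.
CIF value = FOB price + freight + insurance = 149786.73 + 7405.84 + 494.24 = 157686.81
Import duty = 157686.81 × 13.7% = 21603.09
Buyer bears: freight 7405.84 + insurance 494.24 + brokerage 168.73 + duty 21603.09 = 29671.90
Landed cost = invoice 149786.73 + 29671.90 = 179458.63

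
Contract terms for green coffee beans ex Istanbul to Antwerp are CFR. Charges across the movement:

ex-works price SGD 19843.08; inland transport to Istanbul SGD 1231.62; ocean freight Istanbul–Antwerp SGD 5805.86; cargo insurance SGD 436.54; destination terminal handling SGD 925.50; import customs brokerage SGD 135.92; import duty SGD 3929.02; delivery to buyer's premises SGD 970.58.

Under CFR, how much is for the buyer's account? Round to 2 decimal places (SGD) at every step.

Buyer's account: SGD 6397.56

CFR: the seller pays costs through ocean freight to the destination port, but not insurance.
Seller's account: goods 19843.08 + inland to port 1231.62 + freight 5805.86 = 26880.56
Buyer's account: insurance 436.54 + destination terminal 925.50 + brokerage 135.92 + duty 3929.02 + delivery 970.58 = 6397.56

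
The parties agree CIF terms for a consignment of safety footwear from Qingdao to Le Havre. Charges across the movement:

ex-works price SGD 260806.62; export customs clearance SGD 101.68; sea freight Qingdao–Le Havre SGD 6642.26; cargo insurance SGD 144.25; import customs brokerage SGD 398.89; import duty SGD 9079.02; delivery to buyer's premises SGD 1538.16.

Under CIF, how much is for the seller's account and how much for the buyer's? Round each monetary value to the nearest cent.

Seller: SGD 267694.81; buyer: SGD 11016.07

CIF: the seller pays costs through ocean freight and marine insurance to the destination port.
Seller's account: goods 260806.62 + export clearance 101.68 + freight 6642.26 + insurance 144.25 = 267694.81
Buyer's account: brokerage 398.89 + duty 9079.02 + delivery 1538.16 = 11016.07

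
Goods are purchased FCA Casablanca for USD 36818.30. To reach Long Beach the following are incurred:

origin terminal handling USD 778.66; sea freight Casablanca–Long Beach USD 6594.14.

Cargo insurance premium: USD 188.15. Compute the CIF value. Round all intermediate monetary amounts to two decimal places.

CIF value: USD 44379.25

CIF = FCA price + pre-shipment costs + freight + insurance
CIF = 36818.30 + 778.66 + 6594.14 + 188.15 = 44379.25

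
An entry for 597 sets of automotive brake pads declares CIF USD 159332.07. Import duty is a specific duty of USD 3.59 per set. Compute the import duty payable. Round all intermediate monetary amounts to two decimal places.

Import duty: USD 2143.23

Import duty = 597 × 3.59 = 2143.23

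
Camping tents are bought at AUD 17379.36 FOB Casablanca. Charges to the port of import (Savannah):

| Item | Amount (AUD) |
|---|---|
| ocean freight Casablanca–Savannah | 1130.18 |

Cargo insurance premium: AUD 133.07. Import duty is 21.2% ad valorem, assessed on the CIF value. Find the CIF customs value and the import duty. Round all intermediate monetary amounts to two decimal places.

CIF = FOB price + freight + insurance
CIF = 17379.36 + 1130.18 + 133.07 = 18642.61
Import duty = 18642.61 × 21.2% = 3952.23

CIF value: AUD 18642.61; import duty: AUD 3952.23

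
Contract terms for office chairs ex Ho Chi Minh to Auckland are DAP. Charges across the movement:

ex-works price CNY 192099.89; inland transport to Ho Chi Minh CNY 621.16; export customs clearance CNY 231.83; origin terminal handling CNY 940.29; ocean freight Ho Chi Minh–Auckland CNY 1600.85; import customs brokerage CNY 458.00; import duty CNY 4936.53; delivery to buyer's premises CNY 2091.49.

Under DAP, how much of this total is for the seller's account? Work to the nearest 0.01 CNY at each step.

DAP: the seller bears all costs to the named destination except import duty and clearance.
Seller's account: goods 192099.89 + inland to port 621.16 + export clearance 231.83 + origin terminal 940.29 + freight 1600.85 + delivery 2091.49 = 197585.51
Buyer's account: brokerage 458.00 + duty 4936.53 = 5394.53

Seller's account: CNY 197585.51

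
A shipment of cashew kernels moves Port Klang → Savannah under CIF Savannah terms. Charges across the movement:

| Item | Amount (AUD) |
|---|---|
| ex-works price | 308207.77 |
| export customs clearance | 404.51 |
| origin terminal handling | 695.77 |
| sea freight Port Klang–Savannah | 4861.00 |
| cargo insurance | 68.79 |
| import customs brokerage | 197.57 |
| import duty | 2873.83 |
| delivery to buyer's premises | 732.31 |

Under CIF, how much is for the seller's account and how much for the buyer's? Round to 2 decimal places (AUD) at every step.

CIF: the seller pays costs through ocean freight and marine insurance to the destination port.
Seller's account: goods 308207.77 + export clearance 404.51 + origin terminal 695.77 + freight 4861.00 + insurance 68.79 = 314237.84
Buyer's account: brokerage 197.57 + duty 2873.83 + delivery 732.31 = 3803.71

Seller: AUD 314237.84; buyer: AUD 3803.71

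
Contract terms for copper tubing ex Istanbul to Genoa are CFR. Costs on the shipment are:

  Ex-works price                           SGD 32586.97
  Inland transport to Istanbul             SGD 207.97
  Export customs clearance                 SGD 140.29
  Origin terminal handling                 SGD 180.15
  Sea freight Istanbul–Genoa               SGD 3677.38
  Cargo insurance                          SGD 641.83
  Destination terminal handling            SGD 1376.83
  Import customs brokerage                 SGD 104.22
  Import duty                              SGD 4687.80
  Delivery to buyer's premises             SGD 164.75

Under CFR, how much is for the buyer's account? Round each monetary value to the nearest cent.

CFR: the seller pays costs through ocean freight to the destination port, but not insurance.
Seller's account: goods 32586.97 + inland to port 207.97 + export clearance 140.29 + origin terminal 180.15 + freight 3677.38 = 36792.76
Buyer's account: insurance 641.83 + destination terminal 1376.83 + brokerage 104.22 + duty 4687.80 + delivery 164.75 = 6975.43

Buyer's account: SGD 6975.43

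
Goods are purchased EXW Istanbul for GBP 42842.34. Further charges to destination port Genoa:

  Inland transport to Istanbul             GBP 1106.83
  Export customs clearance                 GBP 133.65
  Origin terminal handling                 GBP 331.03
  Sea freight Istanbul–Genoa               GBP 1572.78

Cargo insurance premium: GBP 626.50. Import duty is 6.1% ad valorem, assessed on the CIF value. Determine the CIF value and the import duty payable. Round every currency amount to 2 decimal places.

CIF value: GBP 46613.13; import duty: GBP 2843.40

CIF = EXW price + pre-shipment costs + freight + insurance
CIF = 42842.34 + 1106.83 + 133.65 + 331.03 + 1572.78 + 626.50 = 46613.13
Import duty = 46613.13 × 6.1% = 2843.40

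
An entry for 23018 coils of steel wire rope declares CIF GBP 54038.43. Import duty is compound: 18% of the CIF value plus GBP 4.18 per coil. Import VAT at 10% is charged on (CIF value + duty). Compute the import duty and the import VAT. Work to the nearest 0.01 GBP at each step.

Import duty: GBP 105942.16; import VAT: GBP 15998.06

Ad valorem component: 54038.43 × 18% = 9726.92
Specific component: 23018 × 4.18 = 96215.24
Import duty = 9726.92 + 96215.24 = 105942.16
VAT base = CIF + duty = 54038.43 + 105942.16 = 159980.59
Import VAT = 159980.59 × 10% = 15998.06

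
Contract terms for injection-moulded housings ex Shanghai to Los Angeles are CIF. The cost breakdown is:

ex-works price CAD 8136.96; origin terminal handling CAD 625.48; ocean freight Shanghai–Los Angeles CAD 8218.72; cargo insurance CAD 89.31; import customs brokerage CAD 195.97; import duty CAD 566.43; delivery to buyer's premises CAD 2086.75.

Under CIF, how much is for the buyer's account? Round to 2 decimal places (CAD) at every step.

Buyer's account: CAD 2849.15

CIF: the seller pays costs through ocean freight and marine insurance to the destination port.
Seller's account: goods 8136.96 + origin terminal 625.48 + freight 8218.72 + insurance 89.31 = 17070.47
Buyer's account: brokerage 195.97 + duty 566.43 + delivery 2086.75 = 2849.15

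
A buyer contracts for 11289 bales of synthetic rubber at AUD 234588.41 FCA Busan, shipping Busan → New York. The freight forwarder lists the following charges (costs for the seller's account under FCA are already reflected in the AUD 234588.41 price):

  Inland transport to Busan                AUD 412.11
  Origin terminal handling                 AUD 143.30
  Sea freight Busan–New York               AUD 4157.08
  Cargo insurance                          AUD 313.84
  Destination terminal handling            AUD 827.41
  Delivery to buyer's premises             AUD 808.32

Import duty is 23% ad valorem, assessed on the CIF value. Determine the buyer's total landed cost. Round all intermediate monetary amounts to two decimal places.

Total landed cost: AUD 295854.96

FCA: the seller delivers export-cleared goods to the carrier; the buyer bears costs from that point.
Already in the invoice (seller's account under FCA): inland to port — exclude.
CIF value = FCA price + origin terminal + freight + insurance = 234588.41 + 143.30 + 4157.08 + 313.84 = 239202.63
Import duty = 239202.63 × 23% = 55016.60
Buyer bears: origin terminal 143.30 + freight 4157.08 + insurance 313.84 + destination terminal 827.41 + delivery 808.32 + duty 55016.60 = 61266.55
Landed cost = invoice 234588.41 + 61266.55 = 295854.96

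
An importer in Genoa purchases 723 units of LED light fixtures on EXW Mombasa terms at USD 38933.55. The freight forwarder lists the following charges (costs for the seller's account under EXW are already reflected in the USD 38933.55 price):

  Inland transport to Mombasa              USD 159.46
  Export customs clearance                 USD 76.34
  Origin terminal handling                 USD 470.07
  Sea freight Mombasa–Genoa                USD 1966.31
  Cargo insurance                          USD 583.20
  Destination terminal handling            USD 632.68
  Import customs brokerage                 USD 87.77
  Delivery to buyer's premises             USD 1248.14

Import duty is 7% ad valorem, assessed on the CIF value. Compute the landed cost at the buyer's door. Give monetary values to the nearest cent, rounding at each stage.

EXW: the seller makes goods available at their premises; the buyer bears all onward costs.
CIF value = EXW price + inland to port + export clearance + origin terminal + freight + insurance = 38933.55 + 159.46 + 76.34 + 470.07 + 1966.31 + 583.20 = 42188.93
Import duty = 42188.93 × 7% = 2953.23
Buyer bears: inland to port 159.46 + export clearance 76.34 + origin terminal 470.07 + freight 1966.31 + insurance 583.20 + destination terminal 632.68 + brokerage 87.77 + delivery 1248.14 + duty 2953.23 = 8177.20
Landed cost = invoice 38933.55 + 8177.20 = 47110.75

Total landed cost: USD 47110.75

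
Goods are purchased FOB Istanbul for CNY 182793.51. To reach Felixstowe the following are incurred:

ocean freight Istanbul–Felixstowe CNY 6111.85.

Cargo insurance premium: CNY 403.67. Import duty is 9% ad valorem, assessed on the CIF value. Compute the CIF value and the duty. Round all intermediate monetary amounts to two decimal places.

CIF value: CNY 189309.03; import duty: CNY 17037.81

CIF = FOB price + freight + insurance
CIF = 182793.51 + 6111.85 + 403.67 = 189309.03
Import duty = 189309.03 × 9% = 17037.81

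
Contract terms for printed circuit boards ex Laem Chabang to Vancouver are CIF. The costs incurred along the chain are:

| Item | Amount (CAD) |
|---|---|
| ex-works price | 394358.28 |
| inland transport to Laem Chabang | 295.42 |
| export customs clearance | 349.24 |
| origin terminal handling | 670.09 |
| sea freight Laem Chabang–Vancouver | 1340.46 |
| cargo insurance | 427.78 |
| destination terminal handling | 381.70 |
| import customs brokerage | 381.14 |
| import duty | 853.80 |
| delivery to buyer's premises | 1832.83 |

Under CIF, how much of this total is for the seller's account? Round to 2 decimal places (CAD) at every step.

Seller's account: CAD 397441.27

CIF: the seller pays costs through ocean freight and marine insurance to the destination port.
Seller's account: goods 394358.28 + inland to port 295.42 + export clearance 349.24 + origin terminal 670.09 + freight 1340.46 + insurance 427.78 = 397441.27
Buyer's account: destination terminal 381.70 + brokerage 381.14 + duty 853.80 + delivery 1832.83 = 3449.47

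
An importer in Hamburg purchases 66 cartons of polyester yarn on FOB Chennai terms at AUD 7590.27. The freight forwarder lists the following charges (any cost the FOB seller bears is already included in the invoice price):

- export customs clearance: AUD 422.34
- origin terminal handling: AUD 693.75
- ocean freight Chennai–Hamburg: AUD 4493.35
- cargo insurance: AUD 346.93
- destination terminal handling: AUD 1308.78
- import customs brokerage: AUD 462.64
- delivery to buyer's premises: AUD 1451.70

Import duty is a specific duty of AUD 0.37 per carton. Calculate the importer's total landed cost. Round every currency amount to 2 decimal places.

Total landed cost: AUD 15678.09

FOB: the seller bears costs until goods are on board at the origin port; the buyer bears freight, insurance and all costs thereafter.
Already in the invoice (seller's account under FOB): export clearance, origin terminal — exclude.
CIF value = FOB price + freight + insurance = 7590.27 + 4493.35 + 346.93 = 12430.55
Import duty = 66 × 0.37 = 24.42
Buyer bears: freight 4493.35 + insurance 346.93 + destination terminal 1308.78 + brokerage 462.64 + delivery 1451.70 + duty 24.42 = 8087.82
Landed cost = invoice 7590.27 + 8087.82 = 15678.09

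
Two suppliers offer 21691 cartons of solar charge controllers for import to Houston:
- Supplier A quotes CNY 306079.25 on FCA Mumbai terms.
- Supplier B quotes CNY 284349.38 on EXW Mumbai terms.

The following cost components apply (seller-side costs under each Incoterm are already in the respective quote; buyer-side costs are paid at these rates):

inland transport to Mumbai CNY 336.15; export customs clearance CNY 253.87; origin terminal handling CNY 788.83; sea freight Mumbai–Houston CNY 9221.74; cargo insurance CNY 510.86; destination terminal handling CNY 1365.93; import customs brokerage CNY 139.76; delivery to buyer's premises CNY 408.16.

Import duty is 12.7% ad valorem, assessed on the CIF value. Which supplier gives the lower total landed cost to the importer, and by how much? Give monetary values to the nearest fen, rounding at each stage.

Supplier B is cheaper by CNY 23824.61

Supplier A (FCA):
CIF value = FCA price + origin terminal + freight + insurance = 306079.25 + 788.83 + 9221.74 + 510.86 = 316600.68
Import duty = 316600.68 × 12.7% = 40208.29
Buyer bears (A): 788.83 + 9221.74 + 510.86 + 1365.93 + 139.76 + 408.16 = 12435.28
Landed cost (A) = invoice 306079.25 + 12435.28 + duty 40208.29 = 358722.82
Supplier B (EXW):
CIF value = EXW price + inland to port + export clearance + origin terminal + freight + insurance = 284349.38 + 336.15 + 253.87 + 788.83 + 9221.74 + 510.86 = 295460.83
Import duty = 295460.83 × 12.7% = 37523.53
Buyer bears (B): 336.15 + 253.87 + 788.83 + 9221.74 + 510.86 + 1365.93 + 139.76 + 408.16 = 13025.30
Landed cost (B) = invoice 284349.38 + 13025.30 + duty 37523.53 = 334898.21
Difference = |358722.82 − 334898.21| = 23824.61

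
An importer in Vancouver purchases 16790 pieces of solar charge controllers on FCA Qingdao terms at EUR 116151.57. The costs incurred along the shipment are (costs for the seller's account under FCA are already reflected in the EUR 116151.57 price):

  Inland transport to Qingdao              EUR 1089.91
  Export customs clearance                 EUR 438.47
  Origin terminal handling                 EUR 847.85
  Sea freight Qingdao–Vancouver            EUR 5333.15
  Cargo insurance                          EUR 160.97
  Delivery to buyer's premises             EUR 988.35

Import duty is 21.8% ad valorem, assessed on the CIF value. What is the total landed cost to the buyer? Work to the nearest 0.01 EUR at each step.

FCA: the seller delivers export-cleared goods to the carrier; the buyer bears costs from that point.
Already in the invoice (seller's account under FCA): inland to port, export clearance — exclude.
CIF value = FCA price + origin terminal + freight + insurance = 116151.57 + 847.85 + 5333.15 + 160.97 = 122493.54
Import duty = 122493.54 × 21.8% = 26703.59
Buyer bears: origin terminal 847.85 + freight 5333.15 + insurance 160.97 + delivery 988.35 + duty 26703.59 = 34033.91
Landed cost = invoice 116151.57 + 34033.91 = 150185.48

Total landed cost: EUR 150185.48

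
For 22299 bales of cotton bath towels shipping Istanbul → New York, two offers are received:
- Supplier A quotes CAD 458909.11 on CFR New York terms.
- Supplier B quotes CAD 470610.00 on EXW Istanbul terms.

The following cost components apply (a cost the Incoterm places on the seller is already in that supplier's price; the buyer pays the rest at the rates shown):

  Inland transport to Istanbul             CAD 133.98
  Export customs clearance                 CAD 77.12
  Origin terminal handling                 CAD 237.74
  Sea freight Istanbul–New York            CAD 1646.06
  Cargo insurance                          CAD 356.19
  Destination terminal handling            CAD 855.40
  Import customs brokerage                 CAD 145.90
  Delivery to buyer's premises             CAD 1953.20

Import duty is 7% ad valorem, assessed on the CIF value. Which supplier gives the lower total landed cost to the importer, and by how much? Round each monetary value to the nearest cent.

Supplier A (CFR):
CIF value = CFR price + insurance = 458909.11 + 356.19 = 459265.30
Import duty = 459265.30 × 7% = 32148.57
Buyer bears (A): 356.19 + 855.40 + 145.90 + 1953.20 = 3310.69
Landed cost (A) = invoice 458909.11 + 3310.69 + duty 32148.57 = 494368.37
Supplier B (EXW):
CIF value = EXW price + inland to port + export clearance + origin terminal + freight + insurance = 470610.00 + 133.98 + 77.12 + 237.74 + 1646.06 + 356.19 = 473061.09
Import duty = 473061.09 × 7% = 33114.28
Buyer bears (B): 133.98 + 77.12 + 237.74 + 1646.06 + 356.19 + 855.40 + 145.90 + 1953.20 = 5405.59
Landed cost (B) = invoice 470610.00 + 5405.59 + duty 33114.28 = 509129.87
Difference = |494368.37 − 509129.87| = 14761.50

Supplier A is cheaper by CAD 14761.50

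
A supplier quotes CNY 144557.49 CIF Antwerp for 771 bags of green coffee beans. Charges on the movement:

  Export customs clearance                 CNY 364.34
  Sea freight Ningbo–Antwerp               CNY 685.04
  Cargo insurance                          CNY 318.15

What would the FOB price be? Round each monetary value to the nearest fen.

FOB price: CNY 143554.30

Not relevant to the conversion: export clearance — on the seller under both CIF and FOB; already in the CIF price and stays in the FOB price.
From CIF to FOB, the seller no longer bears: freight, insurance.
FOB price = 144557.49 − 685.04 − 318.15 = 143554.30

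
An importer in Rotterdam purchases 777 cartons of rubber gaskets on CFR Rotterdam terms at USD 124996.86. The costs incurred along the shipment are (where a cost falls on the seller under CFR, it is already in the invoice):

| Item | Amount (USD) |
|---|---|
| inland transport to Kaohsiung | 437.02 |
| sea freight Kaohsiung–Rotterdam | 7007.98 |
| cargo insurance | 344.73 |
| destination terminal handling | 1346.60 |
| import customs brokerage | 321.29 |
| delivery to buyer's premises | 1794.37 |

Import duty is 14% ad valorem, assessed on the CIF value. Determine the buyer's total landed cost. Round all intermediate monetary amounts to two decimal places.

CFR: the seller pays costs through ocean freight to the destination port, but not insurance.
Already in the invoice (seller's account under CFR): inland to port, freight — exclude.
CIF value = CFR price + insurance = 124996.86 + 344.73 = 125341.59
Import duty = 125341.59 × 14% = 17547.82
Buyer bears: insurance 344.73 + destination terminal 1346.60 + brokerage 321.29 + delivery 1794.37 + duty 17547.82 = 21354.81
Landed cost = invoice 124996.86 + 21354.81 = 146351.67

Total landed cost: USD 146351.67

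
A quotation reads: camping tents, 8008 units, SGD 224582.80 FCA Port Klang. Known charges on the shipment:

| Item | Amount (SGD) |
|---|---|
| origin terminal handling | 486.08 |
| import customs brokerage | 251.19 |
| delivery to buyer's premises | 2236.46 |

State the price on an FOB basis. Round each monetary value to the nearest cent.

FOB price: SGD 225068.88

Not relevant to the conversion: brokerage, delivery — on the buyer under both terms; not part of either seller's price.
From FCA to FOB, the seller additionally bears: origin terminal.
FOB price = 224582.80 + 486.08 = 225068.88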